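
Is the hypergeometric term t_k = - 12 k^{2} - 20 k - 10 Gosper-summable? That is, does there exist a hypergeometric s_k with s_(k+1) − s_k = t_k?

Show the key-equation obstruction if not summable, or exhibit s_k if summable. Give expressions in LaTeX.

Yes. s_k = 2 k \left(- 2 k^{2} - 2 k - 1\right).

Ratio r(k) = (6*k**2 + 22*k + 21)/(6*k**2 + 10*k + 5).
Factor: A=1; B=1; C=k**2 + 5*k/3 + 5/6.
Solve (1)·f(k+1) − (1)·f(k) = k**2 + 5*k/3 + 5/6.
From deg A=0, deg B=0, deg C=2: d=3.
Coefficient equations give f(k) = k*(2*k**2 + 2*k + 1)/6.
R(k) = B(k−1)·f(k)/C(k) = k*(2*k**2 + 2*k + 1)/(6*k**2 + 10*k + 5); s_k = R·t_k = 2*k*(-2*k**2 - 2*k - 1).
Check: Δs_k = -12*k**2 - 20*k - 10. ✓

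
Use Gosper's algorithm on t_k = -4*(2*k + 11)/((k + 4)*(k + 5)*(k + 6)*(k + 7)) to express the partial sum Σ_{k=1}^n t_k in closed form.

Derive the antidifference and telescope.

S(n) = 4*n*(-n - 12)/(35*(n**2 + 12*n + 35))

t_(k+1)/t_k = (k + 4)*(2*k + 13)/((k + 8)*(2*k + 11)).
Gosper form: A/B · C(k+1)/C(k) with A=k + 4, B=k + 8, C=k + 11/2.
Solve (k + 4)·f(k+1) − (k + 7)·f(k) = k + 11/2.
Degrees (1,1,1) ⇒ d ≤ 3.
Solving with deg f ≤ 3: f(k) = k*(k + 5)*(k + 10)/48.
So s_k = (B(k−1)f/C)·t_k = (k*(k + 5)*(k + 7)*(k + 10)/(24*(2*k + 11)))·t_k = k*(-k - 10)/(6*(k**2 + 10*k + 24)).
Δs = 4*(-2*k - 11)/(k**4 + 22*k**3 + 179*k**2 + 638*k + 840), as required.
Σ_(k=1)^n t_k = s_(n+1) − s_(1) = ((-n**2 - 12*n - 11)/(6*(n**2 + 12*n + 35))) − (-11/210), i.e. 4*n*(-n - 12)/(35*(n**2 + 12*n + 35)).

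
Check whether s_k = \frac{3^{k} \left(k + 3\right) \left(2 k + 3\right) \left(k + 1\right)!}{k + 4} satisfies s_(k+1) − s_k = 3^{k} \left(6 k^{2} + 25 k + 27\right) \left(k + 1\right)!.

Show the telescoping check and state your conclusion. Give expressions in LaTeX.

Invalid: residual - \frac{3^{k} \left(6 k^{3} + 49 k^{2} + 125 k + 105\right) \left(k + 1\right)!}{\left(k + 4\right) \left(k + 5\right)} ≠ 0.

s_(k+1) = 3**(k + 1)*(k + 4)*(2*k + 5)*factorial(k + 2)/(k + 5)
s_(k+1) − s_k = 3**k*(6*k**4 + 73*k**3 + 323*k**2 + 618*k + 435)*factorial(k + 1)/((k + 4)*(k + 5))
(s_(k+1) − s_k) − t_k = -3**k*(6*k**3 + 49*k**2 + 125*k + 105)*factorial(k + 1)/((k + 4)*(k + 5))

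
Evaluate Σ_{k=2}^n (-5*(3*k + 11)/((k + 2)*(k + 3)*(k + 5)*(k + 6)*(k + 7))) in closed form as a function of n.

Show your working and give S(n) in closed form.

S(n) = 5*(-n**3 - 16*n**2 - 81*n + 98)/(224*(n**3 + 16*n**2 + 81*n + 126))

Ratio r(k) = (k + 2)*(k + 5)*(3*k + 14)/((k + 4)*(k + 8)*(3*k + 11)).
A = k + 2, B = k + 8, C = k**2 + 23*k/3 + 44/3.
Need (k + 2)·f(k+1) − (k + 7)·f(k) = k**2 + 23*k/3 + 44/3.
Degrees (1,1,2) ⇒ d ≤ 5.
A polynomial solution: f(k) = k*(k + 3)*(k + 4)*(k**2 + 13*k + 52)/180.
Get s_k = R·t_k = k*(-k**2 - 13*k - 52)/(12*(k**3 + 13*k**2 + 52*k + 60)) with R(k) = B(k−1)f(k)/C(k) = k*(k + 3)*(k + 7)*(k**2 + 13*k + 52)/(60*(3*k + 11)).
Check: Δs_k = 5*(-3*k - 11)/(k**5 + 23*k**4 + 203*k**3 + 853*k**2 + 1692*k + 1260). ✓
Telescope: S(n) = s_(n+1) − s_(2) = (-n**3 - 16*n**2 - 81*n - 66)/(12*(n**3 + 16*n**2 + 81*n + 126)) − (-41/672) = 5*(-n**3 - 16*n**2 - 81*n + 98)/(224*(n**3 + 16*n**2 + 81*n + 126)).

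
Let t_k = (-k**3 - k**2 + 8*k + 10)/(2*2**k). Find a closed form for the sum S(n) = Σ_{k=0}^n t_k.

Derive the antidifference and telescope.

Compute t_(k+1)/t_k: get (k**3 + 4*k**2 - 3*k - 16)/(2*(k**3 + k**2 - 8*k - 10)).
A = 1/2, B = 1, C = k**3 + k**2 - 8*k - 10.
Solve (1/2)·f(k+1) − (1)·f(k) = k**3 + k**2 - 8*k - 10.
deg f ≤ 3 (via 0,0,3).
A polynomial solution: f(k) = -2*(k + 2)*(k**2 + 2*k - 1).
Get s_k = R·t_k = (k**3 + 4*k**2 + 3*k - 2)/2**k with R(k) = B(k−1)f(k)/C(k) = -2*(k + 2)*(k**2 + 2*k - 1)/(k**3 + k**2 - 8*k - 10).
Check: Δs_k = (-k**3 - k**2 + 8*k + 10)/(2*2**k). ✓
Telescope: S(n) = s_(n+1) − s_(0) = 2**(-n - 1)*(n**3 + 7*n**2 + 14*n + 6) − (-2) = 2**(-n - 1)*(2**(n + 2) + n**3 + 7*n**2 + 14*n + 6).

S(n) = 2**(-n - 1)*(2**(n + 2) + n**3 + 7*n**2 + 14*n + 6)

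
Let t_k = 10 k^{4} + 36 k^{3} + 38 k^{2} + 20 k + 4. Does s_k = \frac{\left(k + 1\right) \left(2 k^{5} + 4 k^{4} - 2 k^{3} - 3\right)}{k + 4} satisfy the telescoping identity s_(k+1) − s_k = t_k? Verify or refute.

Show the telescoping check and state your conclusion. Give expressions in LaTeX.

s_(k+1) = (k + 2)*(2*(k + 1)**5 + 4*(k + 1)**4 - 2*(k + 1)**3 - 3)/(k + 5)
s_(k+1) − s_k = (10*k**6 + 102*k**5 + 346*k**4 + 530*k**3 + 428*k**2 + 184*k + 23)/(k**2 + 9*k + 20)
(s_(k+1) − s_k) − t_k = 3*(-8*k**5 - 72*k**4 - 184*k**3 - 172*k**2 - 84*k - 19)/(k**2 + 9*k + 20)

Invalid: residual \frac{3 \left(- 8 k^{5} - 72 k^{4} - 184 k^{3} - 172 k^{2} - 84 k - 19\right)}{k^{2} + 9 k + 20} ≠ 0.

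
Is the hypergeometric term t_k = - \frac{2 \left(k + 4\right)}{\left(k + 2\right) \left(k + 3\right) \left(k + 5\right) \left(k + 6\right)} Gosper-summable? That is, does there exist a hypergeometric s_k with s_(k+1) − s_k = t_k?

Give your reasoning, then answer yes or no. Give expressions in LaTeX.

r(k) = (k + 2)*(k + 5)**2/((k + 4)**2*(k + 7)) after simplifying.
So A=k + 2 and B=k + 7, with C=k**2 + 8*k + 16.
Set up (k + 2)·f(k+1) − (k + 6)·f(k) − (k**2 + 8*k + 16) = 0.
Bound: deg f ≤ 4.
A polynomial solution: f(k) = k*(k + 3)*(k + 4)*(k + 7)/20.
Get s_k = R·t_k = k*(-k - 7)/(10*(k**2 + 7*k + 10)) with R(k) = B(k−1)f(k)/C(k) = k*(k + 3)*(k + 6)*(k + 7)/(20*(k + 4)).
Δs = 2*(-k - 4)/(k**4 + 16*k**3 + 91*k**2 + 216*k + 180), as required.

Yes. s_k = \frac{k \left(- k - 7\right)}{10 \left(k^{2} + 7 k + 10\right)}.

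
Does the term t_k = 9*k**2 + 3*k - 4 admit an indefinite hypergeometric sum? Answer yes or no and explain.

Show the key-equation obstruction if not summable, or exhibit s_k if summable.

Yes. s_k = k*(3*k**2 - 3*k - 4).

r(k) = (9*k**2 + 21*k + 8)/(9*k**2 + 3*k - 4) after simplifying.
So A=1 and B=1, with C=k**2 + k/3 - 4/9.
f must satisfy (1)·f(k+1) − (1)·f(k) = k**2 + k/3 - 4/9.
From deg A=0, deg B=0, deg C=2: d=3.
A polynomial solution: f(k) = k*(3*k**2 - 3*k - 4)/9.
So s_k = (B(k−1)f/C)·t_k = (k*(3*k**2 - 3*k - 4)/(9*k**2 + 3*k - 4))·t_k = k*(3*k**2 - 3*k - 4).
s_(k+1) − s_k = 9*k**2 + 3*k - 4 = t_k.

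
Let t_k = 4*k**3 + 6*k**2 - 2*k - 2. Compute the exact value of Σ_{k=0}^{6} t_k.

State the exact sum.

Σ = 2254

t_(k+1)/t_k = (2*k**3 + 9*k**2 + 11*k + 3)/(2*k**3 + 3*k**2 - k - 1).
So A=1 and B=1, with C=k**3 + 3*k**2/2 - k/2 - 1/2.
Key eq: (1)·f(k+1) = (1)·f(k) + (k**3 + 3*k**2/2 - k/2 - 1/2).
From deg A=0, deg B=0, deg C=3: d=4.
Match coefficients ⇒ f(k) = k**2*(k**2 - 3)/4.
Get s_k = R·t_k = k**2*(k**2 - 3) with R(k) = B(k−1)f(k)/C(k) = k**2*(k**2 - 3)/(2*(2*k + 1)*(k**2 + k - 1)).
Check: Δs_k = 4*k**3 + 6*k**2 - 2*k - 2. ✓
Evaluate s at k=7 and k=0: 2254 and 0; difference 2254.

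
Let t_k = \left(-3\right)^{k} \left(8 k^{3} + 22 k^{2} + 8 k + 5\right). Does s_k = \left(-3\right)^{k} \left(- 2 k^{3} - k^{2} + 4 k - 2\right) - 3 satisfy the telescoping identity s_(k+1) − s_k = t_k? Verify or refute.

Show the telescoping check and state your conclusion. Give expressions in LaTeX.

valid (s_(k+1) − s_k reduces to t_k)

s_(k+1) = -3*(-3)**k*(4*k - 2*(k + 1)**3 - (k + 1)**2 + 2) - 3
s_(k+1) − s_k = (-3)**k*(8*k**3 + 22*k**2 + 8*k + 5)
(s_(k+1) − s_k) − t_k = 0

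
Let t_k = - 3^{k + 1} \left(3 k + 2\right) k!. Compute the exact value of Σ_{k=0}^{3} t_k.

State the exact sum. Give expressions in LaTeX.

Σ = -5829

t_(k+1)/t_k = 3*(k + 1)*(3*k + 5)/(3*k + 2).
Gosper form: A/B · C(k+1)/C(k) with A=3*k + 3, B=1, C=k + 2/3.
f must satisfy (3*k + 3)·f(k+1) − (1)·f(k) = k + 2/3.
Degrees (1,0,1) ⇒ d ≤ 0.
Coefficient equations give f(k) = 1/3.
So s_k = (B(k−1)f/C)·t_k = (1/(3*k + 2))·t_k = -3**(k + 1)*factorial(k).
Δs = -3**(k + 1)*(3*k + 2)*factorial(k), as required.
Evaluate s at k=4 and k=0: -5832 and -3; difference -5829.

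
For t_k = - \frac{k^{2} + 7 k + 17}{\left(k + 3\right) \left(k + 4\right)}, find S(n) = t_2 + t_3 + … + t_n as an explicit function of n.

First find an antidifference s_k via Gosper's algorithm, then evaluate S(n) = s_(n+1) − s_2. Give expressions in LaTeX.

S(n) = \frac{- n^{2} - 4 n + 5}{n + 4}

Step 1: r(k) = (k + 3)*(7*k + (k + 1)**2 + 24)/((k + 5)*(k**2 + 7*k + 17)).
A = k + 3, B = k + 5, C = k**2 + 7*k + 17.
Set up (k + 3)·f(k+1) − (k + 4)·f(k) − (k**2 + 7*k + 17) = 0.
d = 2 from the (1,1,2) case.
A polynomial solution: f(k) = k*(3*k + 14)/3.
R(k) = B(k−1)·f(k)/C(k) = k*(k + 4)*(3*k + 14)/(3*(k**2 + 7*k + 17)); s_k = R·t_k = k*(-3*k - 14)/(3*(k + 3)).
Check: Δs_k = (-k**2 - 7*k - 17)/(k**2 + 7*k + 12). ✓
Σ_(k=2)^n t_k = s_(n+1) − s_(2) = ((-3*n**2 - 20*n - 17)/(3*(n + 4))) − (-8/3), i.e. (-n**2 - 4*n + 5)/(n + 4).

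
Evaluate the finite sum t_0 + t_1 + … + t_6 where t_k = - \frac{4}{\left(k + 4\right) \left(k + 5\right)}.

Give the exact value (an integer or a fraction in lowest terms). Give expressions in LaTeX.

Σ = -7/11

Ratio r(k) = (k + 4)/(k + 6).
Take A(k)=k + 4, B(k)=k + 6, C(k)=1.
Set up (k + 4)·f(k+1) − (k + 5)·f(k) − (1) = 0.
deg f ≤ 1 (via 1,1,0).
Coefficient equations give f(k) = k/4.
So s_k = (B(k−1)f/C)·t_k = (k*(k + 5)/4)·t_k = -k/(k + 4).
Check: Δs_k = -4/(k**2 + 9*k + 20). ✓
Telescoping: Σ = s_(7) − s_(0) = -7/11 − (0) = -7/11.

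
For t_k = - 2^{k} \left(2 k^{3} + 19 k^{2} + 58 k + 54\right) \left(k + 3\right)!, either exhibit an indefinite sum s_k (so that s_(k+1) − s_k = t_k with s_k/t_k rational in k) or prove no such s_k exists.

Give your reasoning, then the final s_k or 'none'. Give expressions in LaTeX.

Ratio r(k) = 2*(2*k**4 + 33*k**3 + 202*k**2 + 541*k + 532)/(2*k**3 + 19*k**2 + 58*k + 54).
Gosper form: A/B · C(k+1)/C(k) with A=2*k + 8, B=1, C=k**3 + 19*k**2/2 + 29*k + 27.
Solve (2*k + 8)·f(k+1) − (1)·f(k) = k**3 + 19*k**2/2 + 29*k + 27.
Bound: deg f ≤ 2.
Coefficient equations give f(k) = (k**2 + 4*k + 2)/2.
So s_k = (B(k−1)f/C)·t_k = ((k**2 + 4*k + 2)/(2*k**3 + 19*k**2 + 58*k + 54))·t_k = -2**k*(k**2 + 4*k + 2)*factorial(k + 3).
s_(k+1) − s_k = -2**k*(2*k**3 + 19*k**2 + 58*k + 54)*factorial(k + 3) = t_k.

s_k = - 2^{k} \left(k^{2} + 4 k + 2\right) \left(k + 3\right)!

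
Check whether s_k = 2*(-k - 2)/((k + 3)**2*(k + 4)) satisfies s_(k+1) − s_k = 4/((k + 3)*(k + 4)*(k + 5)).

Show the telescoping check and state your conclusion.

Invalid: residual 2*(-3*k - 11)/(k**5 + 19*k**4 + 143*k**3 + 533*k**2 + 984*k + 720) ≠ 0.

s_(k+1) = 2*(-k - 3)/((k + 4)**2*(k + 5))
s_(k+1) − s_k = 2*(2*k**2 + 11*k + 13)/(k**5 + 19*k**4 + 143*k**3 + 533*k**2 + 984*k + 720)
(s_(k+1) − s_k) − t_k = 2*(-3*k - 11)/(k**5 + 19*k**4 + 143*k**3 + 533*k**2 + 984*k + 720)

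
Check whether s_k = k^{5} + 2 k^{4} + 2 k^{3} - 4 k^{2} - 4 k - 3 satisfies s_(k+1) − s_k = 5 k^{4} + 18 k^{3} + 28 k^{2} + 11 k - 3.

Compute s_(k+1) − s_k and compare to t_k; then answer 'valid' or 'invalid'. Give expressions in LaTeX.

s_(k+1) = k**5 + 7*k**4 + 20*k**3 + 24*k**2 + 7*k - 6
s_(k+1) − s_k = 5*k**4 + 18*k**3 + 28*k**2 + 11*k - 3
(s_(k+1) − s_k) − t_k = 0

valid (s_(k+1) − s_k reduces to t_k)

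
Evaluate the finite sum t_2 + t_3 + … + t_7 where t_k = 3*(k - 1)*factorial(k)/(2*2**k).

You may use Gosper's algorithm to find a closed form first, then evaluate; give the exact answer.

Step 1: r(k) = k*(k + 1)/(2*(k - 1)).
Normal form (A,B,C) = (k/2 + 1/2, 1, k - 1).
f must satisfy (k/2 + 1/2)·f(k+1) − (1)·f(k) = k - 1.
Degrees (1,0,1) ⇒ d ≤ 0.
Solve for f: f(k) = 2 (degree 0 ≤ 0).
R(k) = B(k−1)·f(k)/C(k) = 2/(k - 1); s_k = R·t_k = 3*factorial(k)/2**k.
s_(k+1) − s_k = 3*(k - 1)*factorial(k)/(2*2**k) = t_k.
Sum = s_(8) − s_(2); s_(8) = 945/2, s_(2) = 3/2 ⇒ 471.

Σ = 471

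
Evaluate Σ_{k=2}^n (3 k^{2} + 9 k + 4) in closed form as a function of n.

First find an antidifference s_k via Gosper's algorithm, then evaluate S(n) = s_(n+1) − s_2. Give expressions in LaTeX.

S(n) = n^{3} + 6 n^{2} + 9 n - 16

Step 1: r(k) = (3*k**2 + 15*k + 16)/(3*k**2 + 9*k + 4).
So A=1 and B=1, with C=k**2 + 3*k + 4/3.
Solve (1)·f(k+1) − (1)·f(k) = k**2 + 3*k + 4/3.
From deg A=0, deg B=0, deg C=2: d=3.
Solve for f: f(k) = k**2*(k + 3)/3 (degree 3 ≤ 3).
Get s_k = R·t_k = k**2*(k + 3) with R(k) = B(k−1)f(k)/C(k) = k**2*(k + 3)/(3*k**2 + 9*k + 4).
s_(k+1) − s_k = 3*k**2 + 9*k + 4 = t_k.
Evaluate: s_(n+1) = n**3 + 6*n**2 + 9*n + 4; subtract s_(2) = 20 ⇒ S(n) = n**3 + 6*n**2 + 9*n - 16.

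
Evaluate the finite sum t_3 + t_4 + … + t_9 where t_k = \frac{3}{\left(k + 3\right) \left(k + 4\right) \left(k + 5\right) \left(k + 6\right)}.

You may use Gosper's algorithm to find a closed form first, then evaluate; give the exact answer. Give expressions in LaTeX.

Σ = 19/7280

Compute t_(k+1)/t_k: get (k + 3)/(k + 7).
Gosper form: A/B · C(k+1)/C(k) with A=k + 3, B=k + 7, C=1.
Solve (k + 3)·f(k+1) − (k + 6)·f(k) = 1.
Bound: deg f ≤ 3.
Match coefficients ⇒ f(k) = k*(k**2 + 12*k + 47)/180.
R(k) = B(k−1)·f(k)/C(k) = k*(k + 6)*(k**2 + 12*k + 47)/180; s_k = R·t_k = k*(k**2 + 12*k + 47)/(60*(k + 3)*(k + 4)*(k + 5)).
Δs = 3/(k**4 + 18*k**3 + 119*k**2 + 342*k + 360), as required.
Evaluate s at k=10 and k=3: 89/5460 and 23/1680; difference 19/7280.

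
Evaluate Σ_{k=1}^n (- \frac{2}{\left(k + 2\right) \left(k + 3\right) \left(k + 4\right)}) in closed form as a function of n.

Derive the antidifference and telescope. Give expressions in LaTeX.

S(n) = \frac{n \left(- n - 7\right)}{12 \left(n^{2} + 7 n + 12\right)}

t_(k+1)/t_k = (k + 2)/(k + 5).
Normal form (A,B,C) = (k + 2, k + 5, 1).
Solve (k + 2)·f(k+1) − (k + 4)·f(k) = 1.
Bound: deg f ≤ 2.
A polynomial solution: f(k) = k*(k + 5)/12.
So s_k = (B(k−1)f/C)·t_k = (k*(k + 4)*(k + 5)/12)·t_k = k*(-k - 5)/(6*(k + 2)*(k + 3)).
Check: Δs_k = -2/(k**3 + 9*k**2 + 26*k + 24). ✓
Telescope: S(n) = s_(n+1) − s_(1) = (-n**2 - 7*n - 6)/(6*(n**2 + 7*n + 12)) − (-1/12) = n*(-n - 7)/(12*(n**2 + 7*n + 12)).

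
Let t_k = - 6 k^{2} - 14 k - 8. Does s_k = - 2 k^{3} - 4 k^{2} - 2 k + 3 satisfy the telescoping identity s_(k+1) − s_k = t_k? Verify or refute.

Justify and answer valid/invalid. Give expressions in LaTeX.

valid (s_(k+1) − s_k reduces to t_k)

s_(k+1) = -2*k**3 - 10*k**2 - 16*k - 5
s_(k+1) − s_k = -6*k**2 - 14*k - 8
(s_(k+1) − s_k) − t_k = 0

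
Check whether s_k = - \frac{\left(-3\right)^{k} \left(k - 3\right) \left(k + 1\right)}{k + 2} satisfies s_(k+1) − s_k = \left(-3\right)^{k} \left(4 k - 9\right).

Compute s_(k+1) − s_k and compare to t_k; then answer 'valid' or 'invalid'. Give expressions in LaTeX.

Invalid: residual \frac{\left(-3\right)^{k} \left(21 - 4 k^{2}\right)}{k^{2} + 5 k + 6} ≠ 0.

s_(k+1) = (-3)**(k + 1)*(4 - k**2)/(k + 3)
s_(k+1) − s_k = (-3)**k*(4*k**3 + 7*k**2 - 21*k - 33)/(k**2 + 5*k + 6)
(s_(k+1) − s_k) − t_k = (-3)**k*(21 - 4*k**2)/(k**2 + 5*k + 6)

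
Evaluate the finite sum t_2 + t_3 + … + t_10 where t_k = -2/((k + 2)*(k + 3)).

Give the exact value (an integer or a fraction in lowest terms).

Σ = -9/26

Ratio r(k) = (k + 2)/(k + 4).
So A=k + 2 and B=k + 4, with C=1.
Key eq: (k + 2)·f(k+1) = (k + 3)·f(k) + (1).
From deg A=1, deg B=1, deg C=0: d=1.
Solve for f: f(k) = k/2 (degree 1 ≤ 1).
So s_k = (B(k−1)f/C)·t_k = (k*(k + 3)/2)·t_k = -k/(k + 2).
Check: Δs_k = -2/(k**2 + 5*k + 6). ✓
Sum = s_(11) − s_(2); s_(11) = -11/13, s_(2) = -1/2 ⇒ -9/26.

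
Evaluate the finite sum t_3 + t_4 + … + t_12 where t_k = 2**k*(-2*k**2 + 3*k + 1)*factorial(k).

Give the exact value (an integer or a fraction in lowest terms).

r(k) = 2*(2*k**3 + 3*k**2 - k - 2)/(2*k**2 - 3*k - 1) after simplifying.
Normal form (A,B,C) = (2*k + 2, 1, k**2 - 3*k/2 - 1/2).
f must satisfy (2*k + 2)·f(k+1) − (1)·f(k) = k**2 - 3*k/2 - 1/2.
Bound: deg f ≤ 1.
Solve for f: f(k) = (k - 3)/2 (degree 1 ≤ 1).
Get s_k = R·t_k = -2**k*(k - 3)*factorial(k) with R(k) = B(k−1)f(k)/C(k) = (k - 3)/(2*k**2 - 3*k - 1).
Δs = 2**k*(-2*k**2 + 3*k + 1)*factorial(k), as required.
Telescoping: Σ = s_(13) − s_(3) = -510117543936000 − (0) = -510117543936000.

Σ = -510117543936000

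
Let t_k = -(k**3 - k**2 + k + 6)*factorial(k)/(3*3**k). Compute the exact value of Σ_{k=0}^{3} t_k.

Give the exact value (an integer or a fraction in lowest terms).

Σ = -17/3

r(k) = (k + 1)*(k + (k + 1)**3 - (k + 1)**2 + 7)/(3*(k**3 - k**2 + k + 6)) after simplifying.
Factor: A=k/3 + 1/3; B=1; C=k**3 - k**2 + k + 6.
f must satisfy (k/3 + 1/3)·f(k+1) − (1)·f(k) = k**3 - k**2 + k + 6.
deg f ≤ 2 (via 1,0,3).
Solve for f: f(k) = 3*(k**2 - k - 3) (degree 2 ≤ 2).
So s_k = (B(k−1)f/C)·t_k = (3*(k**2 - k - 3)/(k**3 - k**2 + k + 6))·t_k = (-k**2 + k + 3)*factorial(k)/3**k.
Δs = -(k**3 - k**2 + k + 6)*factorial(k)/(3*3**k), as required.
Telescoping: Σ = s_(4) − s_(0) = -8/3 − (3) = -17/3.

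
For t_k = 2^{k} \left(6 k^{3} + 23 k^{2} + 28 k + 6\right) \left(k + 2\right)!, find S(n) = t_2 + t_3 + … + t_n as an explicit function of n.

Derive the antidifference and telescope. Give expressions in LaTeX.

Step 1: r(k) = 2*(6*k**4 + 59*k**3 + 215*k**2 + 339*k + 189)/(6*k**3 + 23*k**2 + 28*k + 6).
Factor: A=2*k + 6; B=1; C=k**3 + 23*k**2/6 + 14*k/3 + 1.
f must satisfy (2*k + 6)·f(k+1) − (1)·f(k) = k**3 + 23*k**2/6 + 14*k/3 + 1.
d = 2 from the (1,0,3) case.
Solving with deg f ≤ 2: f(k) = k*(3*k - 2)/6.
So s_k = (B(k−1)f/C)·t_k = (k*(3*k - 2)/(6*k**3 + 23*k**2 + 28*k + 6))·t_k = 2**k*k*(3*k - 2)*factorial(k + 2).
s_(k+1) − s_k = 2**k*(6*k**3 + 23*k**2 + 28*k + 6)*factorial(k + 2) = t_k.
Σ_(k=2)^n t_k = s_(n+1) − s_(2) = (2**(n + 1)*(n + 1)*(3*n + 1)*factorial(n + 3)) − (768), i.e. 6*2**n*n**2*factorial(n + 3) + 8*2**n*n*factorial(n + 3) + 2*2**n*factorial(n + 3) - 768.

S(n) = 6 \cdot 2^{n} n^{2} \left(n + 3\right)! + 8 \cdot 2^{n} n \left(n + 3\right)! + 2 \cdot 2^{n} \left(n + 3\right)! - 768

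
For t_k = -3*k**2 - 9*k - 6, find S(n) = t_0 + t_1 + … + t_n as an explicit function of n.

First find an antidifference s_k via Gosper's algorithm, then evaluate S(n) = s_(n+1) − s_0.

t_(k+1)/t_k = (k + 3)/(k + 1).
Take A(k)=1, B(k)=1, C(k)=k**2 + 3*k + 2.
Key eq: (1)·f(k+1) = (1)·f(k) + (k**2 + 3*k + 2).
From deg A=0, deg B=0, deg C=2: d=3.
Match coefficients ⇒ f(k) = k*(k + 1)*(k + 2)/3.
Certificate R = B(k−1)f/C = k/3 gives s_k = k*(-k**2 - 3*k - 2).
s_(k+1) − s_k = -3*k**2 - 9*k - 6 = t_k.
Σ_(k=0)^n t_k = s_(n+1) − s_(0) = (-n**3 - 6*n**2 - 11*n - 6) − (0), i.e. -n**3 - 6*n**2 - 11*n - 6.

S(n) = -n**3 - 6*n**2 - 11*n - 6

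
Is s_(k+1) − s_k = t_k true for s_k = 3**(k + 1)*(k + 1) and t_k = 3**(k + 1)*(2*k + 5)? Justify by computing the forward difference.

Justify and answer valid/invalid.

s_(k+1) = 3**(k + 2)*(k + 2)
s_(k+1) − s_k = 3**(k + 1)*(2*k + 5)
(s_(k+1) − s_k) − t_k = 0

valid (s_(k+1) − s_k reduces to t_k)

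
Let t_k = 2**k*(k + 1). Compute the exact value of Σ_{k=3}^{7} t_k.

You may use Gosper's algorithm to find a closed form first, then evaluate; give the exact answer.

Σ = 1776

Ratio r(k) = 2*(k + 2)/(k + 1).
A = 2, B = 1, C = k + 1.
Key eq: (2)·f(k+1) = (1)·f(k) + (k + 1).
From deg A=0, deg B=0, deg C=1: d=1.
A polynomial solution: f(k) = k - 1.
So s_k = (B(k−1)f/C)·t_k = ((k - 1)/(k + 1))·t_k = 2**k*(k - 1).
Verify: 2**k*(k + 1) matches t_k.
Σ_(k=3)^(7) t_k = s_(8) − s_(3) = 1792 − (16) = 1776.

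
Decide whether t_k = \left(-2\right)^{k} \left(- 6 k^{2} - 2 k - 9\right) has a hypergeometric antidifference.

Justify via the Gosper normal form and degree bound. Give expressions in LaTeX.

t_(k+1)/t_k = 2*(-6*k**2 - 14*k - 17)/(6*k**2 + 2*k + 9).
Gosper form: A/B · C(k+1)/C(k) with A=-2, B=1, C=k**2 + k/3 + 3/2.
Need (-2)·f(k+1) − (1)·f(k) = k**2 + k/3 + 3/2.
deg f ≤ 2 (via 0,0,2).
A polynomial solution: f(k) = -(2*k**2 - 2*k + 3)/6.
Get s_k = R·t_k = (-2)**k*(2*k**2 - 2*k + 3) with R(k) = B(k−1)f(k)/C(k) = -(2*k**2 - 2*k + 3)/(6*k**2 + 2*k + 9).
Verify: (-2)**k*(-6*k**2 - 2*k - 9) matches t_k.

Yes. s_k = \left(-2\right)^{k} \left(2 k^{2} - 2 k + 3\right).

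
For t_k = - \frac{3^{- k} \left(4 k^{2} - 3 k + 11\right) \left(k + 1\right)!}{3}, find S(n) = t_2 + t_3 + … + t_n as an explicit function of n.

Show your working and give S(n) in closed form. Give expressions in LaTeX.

S(n) = 3^{- n - 1} \left(10 \cdot 3^{n} - 4 n^{3} n! - 13 n^{2} n! - 11 n n! - 2 n!\right)

The ratio is (k + 2)*(-3*k + 4*(k + 1)**2 + 8)/(3*(4*k**2 - 3*k + 11)).
Gosper form: A/B · C(k+1)/C(k) with A=k/3 + 2/3, B=1, C=k**2 - 3*k/4 + 11/4.
Key eq: (k/3 + 2/3)·f(k+1) = (1)·f(k) + (k**2 - 3*k/4 + 11/4).
Degrees (1,0,2) ⇒ d ≤ 1.
A polynomial solution: f(k) = 3*(4*k - 3)/4.
Then R = B(k−1)f/C = 3*(4*k - 3)/(4*k**2 - 3*k + 11), so s_k = R(k)·t_k = -(4*k - 3)*factorial(k + 1)/3**k.
Δs = -(4*k**2 - 3*k + 11)*factorial(k + 1)/(3*3**k), as required.
s_(n+1) = -3**(-n - 1)*(4*n + 1)*factorial(n + 2) and s_(2) = -10/3, so S(n) = 3**(-n - 1)*(10*3**n - 4*n**3*factorial(n) - 13*n**2*factorial(n) - 11*n*factorial(n) - 2*factorial(n)).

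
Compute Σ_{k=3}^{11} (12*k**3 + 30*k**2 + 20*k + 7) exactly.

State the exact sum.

The ratio is (12*k**3 + 66*k**2 + 116*k + 69)/(12*k**3 + 30*k**2 + 20*k + 7).
So A=1 and B=1, with C=k**3 + 5*k**2/2 + 5*k/3 + 7/12.
Need (1)·f(k+1) − (1)·f(k) = k**3 + 5*k**2/2 + 5*k/3 + 7/12.
d = 4 from the (0,0,3) case.
A polynomial solution: f(k) = k*(3*k**3 + 4*k**2 - 2*k + 2)/12.
Then R = B(k−1)f/C = k*(3*k**3 + 4*k**2 - 2*k + 2)/(12*k**3 + 30*k**2 + 20*k + 7), so s_k = R(k)·t_k = k*(3*k**3 + 4*k**2 - 2*k + 2).
s_(k+1) − s_k = 12*k**3 + 30*k**2 + 20*k + 7 = t_k.
Σ_(k=3)^(11) t_k = s_(12) − s_(3) = 68856 − (339) = 68517.

Σ = 68517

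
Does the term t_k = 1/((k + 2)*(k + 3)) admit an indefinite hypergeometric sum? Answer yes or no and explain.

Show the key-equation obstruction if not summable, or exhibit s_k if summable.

t_(k+1)/t_k = (k + 2)/(k + 4).
A = k + 2, B = k + 4, C = 1.
Key eq: (k + 2)·f(k+1) = (k + 3)·f(k) + (1).
d = 1 from the (1,1,0) case.
Match coefficients ⇒ f(k) = k/2.
Then R = B(k−1)f/C = k*(k + 3)/2, so s_k = R(k)·t_k = k/(2*(k + 2)).
Δs = 1/(k**2 + 5*k + 6), as required.

Yes. s_k = k/(2*(k + 2)).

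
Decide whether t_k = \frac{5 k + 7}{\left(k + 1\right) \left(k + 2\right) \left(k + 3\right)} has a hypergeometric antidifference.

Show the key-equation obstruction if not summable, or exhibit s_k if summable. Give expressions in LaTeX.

Step 1: r(k) = (k + 1)*(5*k + 12)/((k + 4)*(5*k + 7)).
So A=k + 1 and B=k + 4, with C=k + 7/5.
Key eq: (k + 1)·f(k+1) = (k + 3)·f(k) + (k + 7/5).
Degrees (1,1,1) ⇒ d ≤ 2.
Coefficient equations give f(k) = k*(3*k + 4)/5.
R(k) = B(k−1)·f(k)/C(k) = k*(k + 3)*(3*k + 4)/(5*k + 7); s_k = R·t_k = k*(3*k + 4)/((k + 1)*(k + 2)).
Check: Δs_k = (5*k + 7)/(k**3 + 6*k**2 + 11*k + 6). ✓

Yes. s_k = \frac{k \left(3 k + 4\right)}{\left(k + 1\right) \left(k + 2\right)}.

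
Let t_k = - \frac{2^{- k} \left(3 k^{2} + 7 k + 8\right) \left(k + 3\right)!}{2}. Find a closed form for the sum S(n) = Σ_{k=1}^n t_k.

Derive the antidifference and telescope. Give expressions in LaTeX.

S(n) = 12 - \frac{3 \cdot 2^{- n} n \left(n + 4\right)!}{2} - \frac{2^{- n} \left(n + 4\right)!}{2}

Step 1: r(k) = (k + 4)*(7*k + 3*(k + 1)**2 + 15)/(2*(3*k**2 + 7*k + 8)).
A = k/2 + 2, B = 1, C = k**2 + 7*k/3 + 8/3.
Need (k/2 + 2)·f(k+1) − (1)·f(k) = k**2 + 7*k/3 + 8/3.
Degrees (1,0,2) ⇒ d ≤ 1.
A polynomial solution: f(k) = 2*(3*k - 2)/3.
Certificate R = B(k−1)f/C = 2*(3*k - 2)/(3*k**2 + 7*k + 8) gives s_k = -(3*k - 2)*factorial(k + 3)/2**k.
Δs = -(3*k**2 + 7*k + 8)*factorial(k + 3)/(2*2**k), as required.
Σ_(k=1)^n t_k = s_(n+1) − s_(1) = (-2**(-n - 1)*(3*n + 1)*factorial(n + 4)) − (-12), i.e. 12 - 3*n*factorial(n + 4)/(2*2**n) - factorial(n + 4)/(2*2**n).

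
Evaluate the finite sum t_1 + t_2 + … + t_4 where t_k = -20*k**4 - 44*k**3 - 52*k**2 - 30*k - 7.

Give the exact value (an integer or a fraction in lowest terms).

Step 1: r(k) = (20*k**4 + 124*k**3 + 304*k**2 + 346*k + 153)/(20*k**4 + 44*k**3 + 52*k**2 + 30*k + 7).
Take A(k)=1, B(k)=1, C(k)=k**4 + 11*k**3/5 + 13*k**2/5 + 3*k/2 + 7/20.
Solve (1)·f(k+1) − (1)·f(k) = k**4 + 11*k**3/5 + 13*k**2/5 + 3*k/2 + 7/20.
Degrees (0,0,4) ⇒ d ≤ 5.
Coefficient equations give f(k) = k**3*(4*k**2 + k + 2)/20.
Certificate R = B(k−1)f/C = k**3*(4*k**2 + k + 2)/(20*k**4 + 44*k**3 + 52*k**2 + 30*k + 7) gives s_k = k**3*(-4*k**2 - k - 2).
Verify: -20*k**4 - 44*k**3 - 52*k**2 - 30*k - 7 matches t_k.
Evaluate s at k=5 and k=1: -13375 and -7; difference -13368.

Σ = -13368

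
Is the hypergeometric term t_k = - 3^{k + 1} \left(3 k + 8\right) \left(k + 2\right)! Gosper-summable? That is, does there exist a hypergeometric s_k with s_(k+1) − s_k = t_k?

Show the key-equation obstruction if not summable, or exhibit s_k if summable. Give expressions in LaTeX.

Yes. s_k = - 3^{k + 1} \left(k + 2\right)!.

Ratio r(k) = 3*(k + 3)*(3*k + 11)/(3*k + 8).
So A=3*k + 9 and B=1, with C=k + 8/3.
Key eq: (3*k + 9)·f(k+1) = (1)·f(k) + (k + 8/3).
d = 0 from the (1,0,1) case.
A polynomial solution: f(k) = 1/3.
Get s_k = R·t_k = -3**(k + 1)*factorial(k + 2) with R(k) = B(k−1)f(k)/C(k) = 1/(3*k + 8).
s_(k+1) − s_k = -3**(k + 1)*(3*k + 8)*factorial(k + 2) = t_k.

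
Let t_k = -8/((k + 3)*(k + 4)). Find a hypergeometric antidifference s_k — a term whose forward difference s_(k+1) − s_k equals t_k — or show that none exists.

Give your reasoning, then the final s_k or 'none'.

s_k = -8*k/(3*k + 9)

t_(k+1)/t_k = (k + 3)/(k + 5).
Gosper form: A/B · C(k+1)/C(k) with A=k + 3, B=k + 5, C=1.
Set up (k + 3)·f(k+1) − (k + 4)·f(k) − (1) = 0.
Bound: deg f ≤ 1.
Solving with deg f ≤ 1: f(k) = k/3.
Get s_k = R·t_k = -8*k/(3*k + 9) with R(k) = B(k−1)f(k)/C(k) = k*(k + 4)/3.
s_(k+1) − s_k = -8/(k**2 + 7*k + 12) = t_k.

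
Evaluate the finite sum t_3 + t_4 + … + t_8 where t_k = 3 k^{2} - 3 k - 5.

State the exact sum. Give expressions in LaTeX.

Σ = 468

The ratio is (3*k**2 + 3*k - 5)/(3*k**2 - 3*k - 5).
A = 1, B = 1, C = k**2 - k - 5/3.
Set up (1)·f(k+1) − (1)·f(k) − (k**2 - k - 5/3) = 0.
Bound: deg f ≤ 3.
Match coefficients ⇒ f(k) = k*(k**2 - 3*k - 3)/3.
Get s_k = R·t_k = k*(k**2 - 3*k - 3) with R(k) = B(k−1)f(k)/C(k) = k*(k**2 - 3*k - 3)/(3*k**2 - 3*k - 5).
s_(k+1) − s_k = 3*k**2 - 3*k - 5 = t_k.
Evaluate s at k=9 and k=3: 459 and -9; difference 468.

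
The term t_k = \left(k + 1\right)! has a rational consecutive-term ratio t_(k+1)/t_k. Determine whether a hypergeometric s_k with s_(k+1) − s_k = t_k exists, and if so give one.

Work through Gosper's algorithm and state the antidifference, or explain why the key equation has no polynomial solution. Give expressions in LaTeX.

not Gosper-summable; s_k does not exist

Compute t_(k+1)/t_k: get k + 2.
Factor: A=k + 2; B=1; C=1.
Solve (k + 2)·f(k+1) − (1)·f(k) = 1.
deg f ≤ -1 (via 1,0,0).
Negative degree bound (-1): no f exists, t_k not Gosper-summable.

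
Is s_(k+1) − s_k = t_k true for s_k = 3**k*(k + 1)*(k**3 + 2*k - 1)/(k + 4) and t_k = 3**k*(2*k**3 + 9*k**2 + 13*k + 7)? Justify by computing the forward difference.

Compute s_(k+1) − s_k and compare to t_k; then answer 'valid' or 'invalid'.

s_(k+1) = 3**(k + 1)*(k + 2)*(2*k + (k + 1)**3 + 1)/(k + 5)
s_(k+1) − s_k = 3**k*(2*k**5 + 21*k**4 + 86*k**3 + 157*k**2 + 152*k + 53)/(k**2 + 9*k + 20)
(s_(k+1) − s_k) − t_k = 3**(k + 1)*(-2*k**4 - 16*k**3 - 49*k**2 - 57*k - 29)/(k**2 + 9*k + 20)

Invalid: residual 3**(k + 1)*(-2*k**4 - 16*k**3 - 49*k**2 - 57*k - 29)/(k**2 + 9*k + 20) ≠ 0.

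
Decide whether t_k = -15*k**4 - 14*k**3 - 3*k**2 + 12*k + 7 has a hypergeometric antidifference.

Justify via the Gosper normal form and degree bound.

Yes. s_k = k*(-3*k**4 + 4*k**3 + k**2 + 4*k + 1).

r(k) = (15*k**4 + 74*k**3 + 135*k**2 + 96*k + 13)/(15*k**4 + 14*k**3 + 3*k**2 - 12*k - 7) after simplifying.
Factor: A=1; B=1; C=k**4 + 14*k**3/15 + k**2/5 - 4*k/5 - 7/15.
Set up (1)·f(k+1) − (1)·f(k) − (k**4 + 14*k**3/15 + k**2/5 - 4*k/5 - 7/15) = 0.
deg f ≤ 5 (via 0,0,4).
Coefficient equations give f(k) = k*(3*k**4 - 4*k**3 - k**2 - 4*k - 1)/15.
So s_k = (B(k−1)f/C)·t_k = (k*(3*k**4 - 4*k**3 - k**2 - 4*k - 1)/(15*k**4 + 14*k**3 + 3*k**2 - 12*k - 7))·t_k = k*(-3*k**4 + 4*k**3 + k**2 + 4*k + 1).
s_(k+1) − s_k = -15*k**4 - 14*k**3 - 3*k**2 + 12*k + 7 = t_k.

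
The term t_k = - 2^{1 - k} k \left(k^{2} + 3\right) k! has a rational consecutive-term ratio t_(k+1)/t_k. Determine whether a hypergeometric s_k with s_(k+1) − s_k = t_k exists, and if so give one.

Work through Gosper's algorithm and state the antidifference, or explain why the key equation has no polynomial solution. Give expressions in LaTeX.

s_k = - 2^{2 - k} k \left(k - 1\right) k!

t_(k+1)/t_k = (k + 1)**2*((k + 1)**2 + 3)/(2*k*(k**2 + 3)).
So A=k/2 + 1/2 and B=1, with C=k**3 + 3*k.
Set up (k/2 + 1/2)·f(k+1) − (1)·f(k) − (k**3 + 3*k) = 0.
d = 2 from the (1,0,3) case.
Solving with deg f ≤ 2: f(k) = 2*k*(k - 1).
Certificate R = B(k−1)f/C = 2*(k - 1)/(k**2 + 3) gives s_k = -2**(2 - k)*k*(k - 1)*factorial(k).
Verify: -2**(1 - k)*k*(k**2 + 3)*factorial(k) matches t_k.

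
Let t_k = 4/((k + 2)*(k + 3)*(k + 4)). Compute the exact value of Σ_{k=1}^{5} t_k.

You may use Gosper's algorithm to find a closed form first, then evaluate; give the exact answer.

Ratio r(k) = (k + 2)/(k + 5).
So A=k + 2 and B=k + 5, with C=1.
f must satisfy (k + 2)·f(k+1) − (k + 4)·f(k) = 1.
Bound: deg f ≤ 2.
A polynomial solution: f(k) = k*(k + 5)/12.
Certificate R = B(k−1)f/C = k*(k + 4)*(k + 5)/12 gives s_k = k*(k + 5)/(3*(k + 2)*(k + 3)).
Check: Δs_k = 4/(k**3 + 9*k**2 + 26*k + 24). ✓
Σ_(k=1)^(5) t_k = s_(6) − s_(1) = 11/36 − (1/6) = 5/36.

Σ = 5/36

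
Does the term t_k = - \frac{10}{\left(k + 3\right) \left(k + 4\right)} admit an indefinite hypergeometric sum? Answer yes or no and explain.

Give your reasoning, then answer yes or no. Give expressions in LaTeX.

Yes. s_k = - \frac{10 k}{3 k + 9}.

Step 1: r(k) = (k + 3)/(k + 5).
Normal form (A,B,C) = (k + 3, k + 5, 1).
Need (k + 3)·f(k+1) − (k + 4)·f(k) = 1.
Degrees (1,1,0) ⇒ d ≤ 1.
Solve for f: f(k) = k/3 (degree 1 ≤ 1).
Then R = B(k−1)f/C = k*(k + 4)/3, so s_k = R(k)·t_k = -10*k/(3*k + 9).
Check: Δs_k = -10/(k**2 + 7*k + 12). ✓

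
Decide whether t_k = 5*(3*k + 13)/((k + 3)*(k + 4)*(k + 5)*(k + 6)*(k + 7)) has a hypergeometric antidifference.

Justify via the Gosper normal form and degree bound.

Yes. s_k = k*(k**2 + 14*k + 63)/(18*(k**3 + 14*k**2 + 63*k + 90)).

The ratio is (k + 3)*(3*k + 16)/((k + 8)*(3*k + 13)).
Normal form (A,B,C) = (k + 3, k + 8, k + 13/3).
Key eq: (k + 3)·f(k+1) = (k + 7)·f(k) + (k + 13/3).
d = 4 from the (1,1,1) case.
Coefficient equations give f(k) = k*(k + 4)*(k**2 + 14*k + 63)/270.
Get s_k = R·t_k = k*(k**2 + 14*k + 63)/(18*(k**3 + 14*k**2 + 63*k + 90)) with R(k) = B(k−1)f(k)/C(k) = k*(k + 4)*(k + 7)*(k**2 + 14*k + 63)/(90*(3*k + 13)).
Check: Δs_k = 5*(3*k + 13)/(k**5 + 25*k**4 + 245*k**3 + 1175*k**2 + 2754*k + 2520). ✓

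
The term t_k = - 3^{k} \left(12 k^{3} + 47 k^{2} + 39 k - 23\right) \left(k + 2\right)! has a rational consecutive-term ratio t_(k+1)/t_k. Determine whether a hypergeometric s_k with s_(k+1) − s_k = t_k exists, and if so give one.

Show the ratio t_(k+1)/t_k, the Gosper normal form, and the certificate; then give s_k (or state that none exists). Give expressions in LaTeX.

The ratio is 3*(12*k**4 + 119*k**3 + 418*k**2 + 582*k + 225)/(12*k**3 + 47*k**2 + 39*k - 23).
Normal form (A,B,C) = (3*k + 9, 1, k**3 + 47*k**2/12 + 13*k/4 - 23/12).
Key eq: (3*k + 9)·f(k+1) = (1)·f(k) + (k**3 + 47*k**2/12 + 13*k/4 - 23/12).
Degrees (1,0,3) ⇒ d ≤ 2.
Solving with deg f ≤ 2: f(k) = (4*k**2 - 3*k - 4)/12.
Then R = B(k−1)f/C = (4*k**2 - 3*k - 4)/(12*k**3 + 47*k**2 + 39*k - 23), so s_k = R(k)·t_k = 3**k*(-4*k**2 + 3*k + 4)*factorial(k + 2).
Δs = -3**k*(12*k**3 + 47*k**2 + 39*k - 23)*factorial(k + 2), as required.

s_k = 3^{k} \left(- 4 k^{2} + 3 k + 4\right) \left(k + 2\right)!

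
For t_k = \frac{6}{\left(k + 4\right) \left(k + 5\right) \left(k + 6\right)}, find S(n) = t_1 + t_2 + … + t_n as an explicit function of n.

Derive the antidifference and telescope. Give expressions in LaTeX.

S(n) = \frac{n \left(n + 11\right)}{10 \left(n^{2} + 11 n + 30\right)}

r(k) = (k + 4)/(k + 7) after simplifying.
Take A(k)=k + 4, B(k)=k + 7, C(k)=1.
Set up (k + 4)·f(k+1) − (k + 6)·f(k) − (1) = 0.
d = 2 from the (1,1,0) case.
Coefficient equations give f(k) = k*(k + 9)/40.
So s_k = (B(k−1)f/C)·t_k = (k*(k + 6)*(k + 9)/40)·t_k = 3*k*(k + 9)/(20*(k + 4)*(k + 5)).
Δs = 6/(k**3 + 15*k**2 + 74*k + 120), as required.
s_(n+1) = 3*(n**2 + 11*n + 10)/(20*(n**2 + 11*n + 30)) and s_(1) = 1/20, so S(n) = n*(n + 11)/(10*(n**2 + 11*n + 30)).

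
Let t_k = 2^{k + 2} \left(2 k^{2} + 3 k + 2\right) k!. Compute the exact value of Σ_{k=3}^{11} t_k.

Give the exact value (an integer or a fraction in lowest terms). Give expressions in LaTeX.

The ratio is 2*(2*k**3 + 9*k**2 + 14*k + 7)/(2*k**2 + 3*k + 2).
Gosper form: A/B · C(k+1)/C(k) with A=2*k + 2, B=1, C=k**2 + 3*k/2 + 1.
Solve (2*k + 2)·f(k+1) − (1)·f(k) = k**2 + 3*k/2 + 1.
From deg A=1, deg B=0, deg C=2: d=1.
Coefficient equations give f(k) = k/2.
Then R = B(k−1)f/C = k/(2*k**2 + 3*k + 2), so s_k = R(k)·t_k = 2**(k + 2)*k*factorial(k).
Δs = 2**(k + 2)*(2*k**2 + 3*k + 2)*factorial(k), as required.
Σ_(k=3)^(11) t_k = s_(12) − s_(3) = 94175546572800 − (576) = 94175546572224.

Σ = 94175546572224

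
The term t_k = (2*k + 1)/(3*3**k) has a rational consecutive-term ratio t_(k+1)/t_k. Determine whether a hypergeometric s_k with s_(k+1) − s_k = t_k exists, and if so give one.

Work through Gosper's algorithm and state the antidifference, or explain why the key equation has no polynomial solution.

Step 1: r(k) = (2*k + 3)/(3*(2*k + 1)).
So A=1/3 and B=1, with C=k + 1/2.
Key eq: (1/3)·f(k+1) = (1)·f(k) + (k + 1/2).
deg f ≤ 1 (via 0,0,1).
Solving with deg f ≤ 1: f(k) = -3*(k + 1)/2.
Certificate R = B(k−1)f/C = -3*(k + 1)/(2*k + 1) gives s_k = (-k - 1)/3**k.
Check: Δs_k = (2*k + 1)/(3*3**k). ✓

s_k = (-k - 1)/3**k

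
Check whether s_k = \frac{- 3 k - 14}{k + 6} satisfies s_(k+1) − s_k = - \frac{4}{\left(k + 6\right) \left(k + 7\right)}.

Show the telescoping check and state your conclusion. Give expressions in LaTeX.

Valid — Δs_k = t_k.

s_(k+1) = (-3*k - 17)/(k + 7)
s_(k+1) − s_k = -4/(k**2 + 13*k + 42)
(s_(k+1) − s_k) − t_k = 0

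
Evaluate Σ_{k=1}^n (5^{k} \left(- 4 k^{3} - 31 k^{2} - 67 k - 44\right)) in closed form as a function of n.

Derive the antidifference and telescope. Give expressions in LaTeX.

S(n) = - 5 \cdot 5^{n} n^{3} - 35 \cdot 5^{n} n^{2} - 70 \cdot 5^{n} n - 45 \cdot 5^{n} + 45

Step 1: r(k) = 5*(4*k**3 + 43*k**2 + 141*k + 146)/(4*k**3 + 31*k**2 + 67*k + 44).
A = 5, B = 1, C = k**3 + 31*k**2/4 + 67*k/4 + 11.
f must satisfy (5)·f(k+1) − (1)·f(k) = k**3 + 31*k**2/4 + 67*k/4 + 11.
Degrees (0,0,3) ⇒ d ≤ 3.
Match coefficients ⇒ f(k) = (k**3 + 4*k**2 + 3*k + 1)/4.
Then R = B(k−1)f/C = (k**3 + 4*k**2 + 3*k + 1)/(4*k**3 + 31*k**2 + 67*k + 44), so s_k = R(k)·t_k = 5**k*(-k**3 - 4*k**2 - 3*k - 1).
s_(k+1) − s_k = 5**k*(-4*k**3 - 31*k**2 - 67*k - 44) = t_k.
Telescope: S(n) = s_(n+1) − s_(1) = 5**(n + 1)*(-n**3 - 7*n**2 - 14*n - 9) − (-45) = -5*5**n*n**3 - 35*5**n*n**2 - 70*5**n*n - 45*5**n + 45.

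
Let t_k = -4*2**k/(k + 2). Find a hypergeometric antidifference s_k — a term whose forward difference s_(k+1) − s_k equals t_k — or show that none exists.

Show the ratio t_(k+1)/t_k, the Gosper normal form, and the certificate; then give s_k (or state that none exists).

no hypergeometric antidifference exists

Step 1: r(k) = 2*(k + 2)/(k + 3).
Factor: A=2*k + 4; B=k + 3; C=1.
Solve (2*k + 4)·f(k+1) − (k + 2)·f(k) = 1.
Degrees (1,1,0) ⇒ d ≤ -1.
Bound -1 < 0, so the key equation has no polynomial solution.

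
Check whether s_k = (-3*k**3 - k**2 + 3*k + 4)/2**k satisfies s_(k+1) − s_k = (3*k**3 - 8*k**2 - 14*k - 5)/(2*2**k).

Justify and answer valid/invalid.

s_(k+1) = (-3*k**3 - 10*k**2 - 8*k + 3)/(2*2**k)
s_(k+1) − s_k = (3*k**3 - 8*k**2 - 14*k - 5)/(2*2**k)
(s_(k+1) − s_k) − t_k = 0

valid (s_(k+1) − s_k reduces to t_k)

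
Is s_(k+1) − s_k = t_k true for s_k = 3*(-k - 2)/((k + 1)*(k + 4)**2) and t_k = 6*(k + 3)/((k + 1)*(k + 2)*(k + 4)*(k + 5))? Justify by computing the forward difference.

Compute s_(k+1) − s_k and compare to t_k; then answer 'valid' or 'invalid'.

Invalid: residual 6*(-3*k**2 - 21*k - 34)/(k**6 + 21*k**5 + 177*k**4 + 759*k**3 + 1722*k**2 + 1920*k + 800) ≠ 0.

s_(k+1) = 3*(-k - 3)/((k + 2)*(k + 5)**2)
s_(k+1) − s_k = 3*(-(k + 1)*(k + 3)*(k + 4)**2 + (k + 2)**2*(k + 5)**2)/((k + 1)*(k + 2)*(k + 4)**2*(k + 5)**2)
(s_(k+1) − s_k) − t_k = 6*(-3*k**2 - 21*k - 34)/(k**6 + 21*k**5 + 177*k**4 + 759*k**3 + 1722*k**2 + 1920*k + 800)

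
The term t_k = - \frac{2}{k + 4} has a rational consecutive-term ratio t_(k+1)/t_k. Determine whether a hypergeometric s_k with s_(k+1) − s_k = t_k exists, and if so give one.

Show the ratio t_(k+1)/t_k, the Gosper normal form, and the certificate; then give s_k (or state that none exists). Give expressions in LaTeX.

none — t_k is not Gosper-summable

Step 1: r(k) = (k + 4)/(k + 5).
Factor: A=k + 4; B=k + 5; C=1.
Need (k + 4)·f(k+1) − (k + 4)·f(k) = 1.
From deg A=1, deg B=1, deg C=0: d=0.
Write f(k) = c0. Then LHS − RHS = -1, requiring -1 = 0: contradictory. No certificate.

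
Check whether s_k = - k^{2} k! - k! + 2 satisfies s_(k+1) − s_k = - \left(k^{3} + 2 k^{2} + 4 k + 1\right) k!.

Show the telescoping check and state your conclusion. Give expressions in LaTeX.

s_(k+1) = -(k + 1)**2*factorial(k + 1) - factorial(k + 1) + 2
s_(k+1) − s_k = -(k**3 + 2*k**2 + 4*k + 1)*factorial(k)
(s_(k+1) − s_k) − t_k = 0

valid (s_(k+1) − s_k reduces to t_k)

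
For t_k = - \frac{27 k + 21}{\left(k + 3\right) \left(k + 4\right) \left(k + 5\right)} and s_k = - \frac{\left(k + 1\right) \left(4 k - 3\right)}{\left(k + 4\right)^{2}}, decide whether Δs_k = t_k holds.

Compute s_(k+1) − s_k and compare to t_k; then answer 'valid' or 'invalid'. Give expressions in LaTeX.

s_(k+1) = -(k + 2)*(4*k + 1)/(k + 5)**2
s_(k+1) − s_k = (-31*k**2 - 165*k - 107)/(k**4 + 18*k**3 + 121*k**2 + 360*k + 400)
(s_(k+1) − s_k) − t_k = (-4*k**3 + 6*k**2 + 127*k + 99)/(k**5 + 21*k**4 + 175*k**3 + 723*k**2 + 1480*k + 1200)

Invalid: residual \frac{- 4 k^{3} + 6 k^{2} + 127 k + 99}{k^{5} + 21 k^{4} + 175 k^{3} + 723 k^{2} + 1480 k + 1200} ≠ 0.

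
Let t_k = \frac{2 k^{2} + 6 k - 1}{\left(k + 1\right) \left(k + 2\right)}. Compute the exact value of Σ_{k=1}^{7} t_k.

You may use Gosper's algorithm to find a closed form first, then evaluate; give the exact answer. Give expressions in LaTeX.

t_(k+1)/t_k = (k + 1)*(6*k + 2*(k + 1)**2 + 5)/((k + 3)*(2*k**2 + 6*k - 1)).
Normal form (A,B,C) = (k + 1, k + 3, k**2 + 3*k - 1/2).
f must satisfy (k + 1)·f(k+1) − (k + 2)·f(k) = k**2 + 3*k - 1/2.
Bound: deg f ≤ 2.
Solve for f: f(k) = k*(2*k - 3)/2 (degree 2 ≤ 2).
Certificate R = B(k−1)f/C = k*(k + 2)*(2*k - 3)/(2*k**2 + 6*k - 1) gives s_k = k*(2*k - 3)/(k + 1).
Δs = (2*k**2 + 6*k - 1)/(k**2 + 3*k + 2), as required.
Sum = s_(8) − s_(1); s_(8) = 104/9, s_(1) = -1/2 ⇒ 217/18.

Σ = 217/18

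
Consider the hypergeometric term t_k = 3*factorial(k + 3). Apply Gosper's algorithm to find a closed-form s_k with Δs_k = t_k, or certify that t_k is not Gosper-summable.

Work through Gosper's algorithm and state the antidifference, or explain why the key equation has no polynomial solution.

none — t_k is not Gosper-summable

t_(k+1)/t_k = k + 4.
A = k + 4, B = 1, C = 1.
f must satisfy (k + 4)·f(k+1) − (1)·f(k) = 1.
Bound: deg f ≤ -1.
deg f ≤ -1 is impossible — no certificate.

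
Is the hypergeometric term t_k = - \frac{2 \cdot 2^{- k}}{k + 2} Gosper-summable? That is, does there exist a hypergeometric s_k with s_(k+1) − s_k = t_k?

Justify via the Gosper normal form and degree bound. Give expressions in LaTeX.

No — key equation has no polynomial f.

Step 1: r(k) = (k + 2)/(2*(k + 3)).
Normal form (A,B,C) = (k/2 + 1, k + 3, 1).
Set up (k/2 + 1)·f(k+1) − (k + 2)·f(k) − (1) = 0.
Bound: deg f ≤ -1.
d = -1 < 0 ⇒ no nonzero polynomial f; not summable.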